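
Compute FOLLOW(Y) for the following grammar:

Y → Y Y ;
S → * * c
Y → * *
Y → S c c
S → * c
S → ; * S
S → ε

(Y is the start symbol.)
{ $, '*', ';', 'c' }

To compute FOLLOW(Y), find every occurrence of Y on a right-hand side N → α Y β: add FIRST(β) \ {ε}, and if β is empty or nullable also add FOLLOW(N). Iterate to a fixed point.

Y is the start symbol, so $ ∈ FOLLOW(Y).
In Y → Y Y ;: Y is followed by Y ';', add FIRST(Y ';') \ {ε} = { '*', ';', 'c' }
In Y → Y Y ;: Y is followed by ';', add FIRST(';') \ {ε} = { ';' }

Taking the union: FOLLOW(Y) = { $, '*', ';', 'c' }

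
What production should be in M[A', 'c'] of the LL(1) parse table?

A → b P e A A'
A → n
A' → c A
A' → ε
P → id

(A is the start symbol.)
To find M[A', 'c'], we find productions for A' where 'c' is in the predict set (PREDICT(N → α) = (FIRST(α) \ {ε}) ∪ (FOLLOW(N) if α ⇒* ε)).

Relevant sets:
  FOLLOW(A') = { $, 'c' }

A' → c A: PREDICT = { 'c' }
  'c' is in predict set, so this production goes in M[A', 'c']
A' → ε: PREDICT = { $, 'c' }
  'c' is in predict set, so this production goes in M[A', 'c']

M[A', 'c'] = A' → c A, A' → ε  (a multiply-defined cell — the grammar is not LL(1))

Answer: A' → c A, A' → ε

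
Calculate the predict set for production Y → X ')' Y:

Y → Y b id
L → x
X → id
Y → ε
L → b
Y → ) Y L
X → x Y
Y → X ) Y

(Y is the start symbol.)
PREDICT(Y → X ')' Y) = (FIRST(RHS) \ {ε}) ∪ (FOLLOW(Y) if ε ∈ FIRST(RHS), i.e. RHS ⇒* ε)
FIRST(X) = { 'id', 'x' }
FIRST(X ')' Y) = { 'id', 'x' }
ε ∉ FIRST(X ')' Y), so FOLLOW(Y) is not added.
PREDICT(Y → X ')' Y) = { 'id', 'x' }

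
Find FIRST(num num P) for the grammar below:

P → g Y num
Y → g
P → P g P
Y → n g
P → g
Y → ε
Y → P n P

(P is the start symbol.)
{ 'num' }

To compute FIRST(num num P), process the symbols left to right:
Symbol num is a terminal. Add 'num' and stop.
FIRST(num num P) = { 'num' }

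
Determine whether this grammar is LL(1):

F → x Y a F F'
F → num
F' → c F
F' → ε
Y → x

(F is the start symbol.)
No. Predict set conflict for F': { 'c' }

Relevant sets:
  FOLLOW(F') = { $, 'c' }

For F:
  PREDICT(F → x Y a F F') = { 'x' }
  PREDICT(F → num) = { 'num' }
For F':
  PREDICT(F' → c F) = { 'c' }
  PREDICT(F' → ε) = { $, 'c' }
Y has a single production, so nothing to check there.

Conflict found: Predict set conflict for F': { 'c' }
The grammar is NOT LL(1).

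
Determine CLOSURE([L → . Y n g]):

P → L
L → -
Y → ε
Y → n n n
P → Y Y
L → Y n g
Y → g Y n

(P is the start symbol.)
{ [L → . Y n g], [Y → . g Y n], [Y → . n n n], [Y → .] }

Start with: [L → . Y n g]
  [L → . Y n g] has the dot before Y: add [Y → .], [Y → . n n n], [Y → . g Y n]
No further items can be added.

CLOSURE = { [L → . Y n g], [Y → . g Y n], [Y → . n n n], [Y → .] }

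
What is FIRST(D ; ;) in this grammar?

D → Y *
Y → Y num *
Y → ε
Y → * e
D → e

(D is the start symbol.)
FIRST sets of the non-terminals involved (from the grammar, by fixed-point iteration):
  FIRST(D) = { '*', 'e', 'num' }

To compute FIRST(D ; ;), process the symbols left to right:
Symbol D is a non-terminal. Add FIRST(D) \ {ε} = { '*', 'e', 'num' }
D is not nullable (ε ∉ FIRST(D)), so stop here.
FIRST(D ; ;) = { '*', 'e', 'num' }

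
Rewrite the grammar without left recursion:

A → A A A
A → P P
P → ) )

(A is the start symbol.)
A is directly left-recursive. The standard transformation for
  A → A α₁ | ... | A α_m | β₁ | ... | β_n
is
  A  → β₁ A' | ... | β_n A'
  A' → α₁ A' | ... | α_m A' | ε

A → P P becomes A → P P A'
A → A A A becomes A' → A A A'
Add A' → ε

Productions for other non-terminals are unchanged:
  P → ) )

Resulting grammar:
A → P P A'
A' → A A A'
A' → ε
P → ) )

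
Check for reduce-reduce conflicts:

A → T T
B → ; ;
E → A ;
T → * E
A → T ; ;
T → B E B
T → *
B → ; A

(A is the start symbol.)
A reduce-reduce conflict occurs when an LR(0) state has two complete items [A → α .] and [B → β .] — both call for a reduction, and with no lookahead the parser cannot choose between them.

Augment with A' → A and build the canonical LR(0) collection (I0 = CLOSURE({[A' → . A]}), then GOTO on every symbol after a dot until no new states appear). It has 16 states:
  I0: { [A → . T ; ;], [A → . T T], [A' → . A], [B → . ; ;], [B → . ; A], [T → . * E], [T → . *], [T → . B E B] }  — shift
  I1: { [A → . T ; ;], [A → . T T], [B → . ; ;], [B → . ; A], [E → . A ;], [T → * . E], [T → * .], [T → . * E], [T → . *], [T → . B E B] }  — shift, reduce
  I2: { [A → . T ; ;], [A → . T T], [B → . ; ;], [B → . ; A], [B → ; . ;], [B → ; . A], [T → . * E], [T → . *], [T → . B E B] }  — shift
  I3: { [A' → A .] }  — accept
  I4: { [A → . T ; ;], [A → . T T], [B → . ; ;], [B → . ; A], [E → . A ;], [T → . * E], [T → . *], [T → . B E B], [T → B . E B] }  — shift
  I5: { [A → T . ; ;], [A → T . T], [B → . ; ;], [B → . ; A], [T → . * E], [T → . *], [T → . B E B] }  — shift
  I6: { [A → . T ; ;], [A → . T T], [A → T ; . ;], [B → . ; ;], [B → . ; A], [B → ; . ;], [B → ; . A], [T → . * E], [T → . *], [T → . B E B] }  — shift
  I7: { [A → T T .] }  — reduce
  I8: { [A → . T ; ;], [A → . T T], [A → T ; ; .], [B → . ; ;], [B → . ; A], [B → ; . ;], [B → ; . A], [B → ; ; .], [T → . * E], [T → . *], [T → . B E B] }  — shift, 2 reduces
  I9: { [B → ; A .] }  — reduce
  I10: { [A → . T ; ;], [A → . T T], [B → . ; ;], [B → . ; A], [B → ; . ;], [B → ; . A], [B → ; ; .], [T → . * E], [T → . *], [T → . B E B] }  — shift, reduce
  I11: { [E → A . ;] }  — shift
  I12: { [B → . ; ;], [B → . ; A], [T → B E . B] }  — shift
  I13: { [T → B E B .] }  — reduce
  I14: { [E → A ; .] }  — reduce
  I15: { [T → * E .] }  — reduce

I8 contains complete items [A → T ; ; .], [B → ; ; .] — reduce-reduce conflict.

Answer: Yes — I8: [A → T ; ; .] vs [B → ; ; .]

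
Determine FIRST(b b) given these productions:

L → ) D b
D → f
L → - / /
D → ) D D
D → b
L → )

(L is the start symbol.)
{ 'b' }

To compute FIRST(b b), process the symbols left to right:
Symbol b is a terminal. Add 'b' and stop.
FIRST(b b) = { 'b' }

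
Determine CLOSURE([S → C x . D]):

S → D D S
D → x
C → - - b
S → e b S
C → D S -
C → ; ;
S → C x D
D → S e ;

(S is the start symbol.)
Start with: [S → C x . D]
  [S → C x . D] has the dot before D: add [D → . x], [D → . S e ;]
  [D → . S e ;] has the dot before S: add [S → . D D S], [S → . e b S], [S → . C x D]
  [S → . C x D] has the dot before C: add [C → . - - b], [C → . D S -], [C → . ; ;]
No further items can be added.

CLOSURE = { [C → . - - b], [C → . ; ;], [C → . D S -], [D → . S e ;], [D → . x], [S → . C x D], [S → . D D S], [S → . e b S], [S → C x . D] }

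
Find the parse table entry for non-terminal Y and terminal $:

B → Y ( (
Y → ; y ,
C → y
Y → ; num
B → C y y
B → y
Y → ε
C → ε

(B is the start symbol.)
To find M[Y, $], we find productions for Y where $ is in the predict set (PREDICT(N → α) = (FIRST(α) \ {ε}) ∪ (FOLLOW(N) if α ⇒* ε)).

Relevant sets:
  FOLLOW(Y) = { '(' }

Y → ; y ,: PREDICT = { ';' }
Y → ; num: PREDICT = { ';' }
Y → ε: PREDICT = { '(' }

M[Y, $] is empty (no production applies)

Answer: Empty (error entry)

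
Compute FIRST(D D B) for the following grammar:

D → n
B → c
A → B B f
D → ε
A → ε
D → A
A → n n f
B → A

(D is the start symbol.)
FIRST sets of the non-terminals involved (from the grammar, by fixed-point iteration):
  FIRST(D) = { 'c', 'f', 'n', ε }
  FIRST(B) = { 'c', 'f', 'n', ε }

To compute FIRST(D D B), process the symbols left to right:
Symbol D is a non-terminal. Add FIRST(D) \ {ε} = { 'c', 'f', 'n' }
D is nullable (ε ∈ FIRST(D)), continue to the next symbol.
Symbol D is a non-terminal. Add FIRST(D) \ {ε} = { 'c', 'f', 'n' }
D is nullable (ε ∈ FIRST(D)), continue to the next symbol.
Symbol B is a non-terminal. Add FIRST(B) \ {ε} = { 'c', 'f', 'n' }
B is nullable (ε ∈ FIRST(B)), continue to the next symbol.
All symbols are nullable, so ε is in the result.
FIRST(D D B) = { 'c', 'f', 'n', ε }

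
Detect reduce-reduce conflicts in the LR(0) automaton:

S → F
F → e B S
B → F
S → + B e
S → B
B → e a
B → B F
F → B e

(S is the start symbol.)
Augment with S' → S and build the canonical LR(0) collection (I0 = CLOSURE({[S' → . S]}), then GOTO on every symbol after a dot until no new states appear). It has 16 states:
  I0: { [B → . B F], [B → . F], [B → . e a], [F → . B e], [F → . e B S], [S → . + B e], [S → . B], [S → . F], [S' → . S] }  — shift
  I1: { [B → . B F], [B → . F], [B → . e a], [F → . B e], [F → . e B S], [S → + . B e] }  — shift
  I2: { [B → . B F], [B → . F], [B → . e a], [B → B . F], [F → . B e], [F → . e B S], [F → B . e], [S → B .] }  — shift, reduce
  I3: { [B → F .], [S → F .] }  — 2 reduces
  I4: { [S' → S .] }  — accept
  I5: { [B → . B F], [B → . F], [B → . e a], [B → e . a], [F → . B e], [F → . e B S], [F → e . B S] }  — shift
  I6: { [B → . B F], [B → . F], [B → . e a], [B → B . F], [F → . B e], [F → . e B S], [F → B . e], [F → e B . S], [S → . + B e], [S → . B], [S → . F] }  — shift
  I7: { [B → F .] }  — reduce
  I8: { [B → e a .] }  — reduce
  I9: { [B → B F .], [B → F .], [S → F .] }  — 3 reduces
  I10: { [F → e B S .] }  — reduce
  I11: { [B → . B F], [B → . F], [B → . e a], [B → e . a], [F → . B e], [F → . e B S], [F → B e .], [F → e . B S] }  — shift, reduce
  I12: { [B → . B F], [B → . F], [B → . e a], [B → B . F], [F → . B e], [F → . e B S], [F → B . e] }  — shift
  I13: { [B → B F .], [B → F .] }  — 2 reduces
  I14: { [B → . B F], [B → . F], [B → . e a], [B → B . F], [F → . B e], [F → . e B S], [F → B . e], [S → + B . e] }  — shift
  I15: { [B → . B F], [B → . F], [B → . e a], [B → e . a], [F → . B e], [F → . e B S], [F → B e .], [F → e . B S], [S → + B e .] }  — shift, 2 reduces

I3 contains complete items [B → F .], [S → F .] — reduce-reduce conflict.
I9 contains complete items [B → B F .], [B → F .], [S → F .] — reduce-reduce conflict.
I13 contains complete items [B → B F .], [B → F .] — reduce-reduce conflict.
I15 contains complete items [F → B e .], [S → + B e .] — reduce-reduce conflict.

Answer: Yes — I3: [B → F .] vs [S → F .]; I9: [B → B F .] vs [B → F .]; I13: [B → B F .] vs [B → F .]; I15: [F → B e .] vs [S → + B e .]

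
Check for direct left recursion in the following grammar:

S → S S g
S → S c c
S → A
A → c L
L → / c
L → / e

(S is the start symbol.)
Direct left recursion occurs when N → N α for some non-terminal N (the right-hand side begins with the left-hand side itself).

S → S S g: LEFT RECURSIVE (starts with S)
S → S c c: LEFT RECURSIVE (starts with S)
S → A: starts with A
A → c L: starts with c
L → / c: starts with '/'
L → / e: starts with '/'

The grammar has direct left recursion on: S.

Answer: Yes, S is left-recursive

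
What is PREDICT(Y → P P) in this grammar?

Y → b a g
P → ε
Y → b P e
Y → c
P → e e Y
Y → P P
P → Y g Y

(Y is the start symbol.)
{ $, 'b', 'c', 'e', 'g' }

PREDICT(Y → P P) = (FIRST(RHS) \ {ε}) ∪ (FOLLOW(Y) if ε ∈ FIRST(RHS), i.e. RHS ⇒* ε)
FIRST(P) = { 'b', 'c', 'e', 'g', ε }
FIRST(P P) = { 'b', 'c', 'e', 'g', ε }
ε ∈ FIRST(P P) (the right-hand side is nullable), so add FOLLOW(Y) = { $, 'b', 'c', 'e', 'g' }
PREDICT(Y → P P) = { $, 'b', 'c', 'e', 'g' }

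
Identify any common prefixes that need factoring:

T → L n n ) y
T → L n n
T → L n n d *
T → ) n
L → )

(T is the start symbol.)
Yes, T has productions with common prefix 'L n n'

Left-factoring is needed when two productions for the same non-terminal
share a common prefix on the right-hand side.

Productions for T:
  T → L n n ) y
  T → L n n
  T → L n n d *
  T → ) n

Found common prefix 'L n n' in productions for T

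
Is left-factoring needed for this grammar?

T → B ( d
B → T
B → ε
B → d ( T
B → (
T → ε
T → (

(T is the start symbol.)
Left-factoring is needed when two productions for the same non-terminal
share a common prefix on the right-hand side.

Productions for T:
  T → B ( d
  T → ε
  T → (
Productions for B:
  B → T
  B → ε
  B → d ( T
  B → (

No common prefixes found.

Answer: No, left-factoring is not needed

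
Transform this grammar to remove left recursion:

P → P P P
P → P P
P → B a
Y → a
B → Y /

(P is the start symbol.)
P is directly left-recursive. The standard transformation for
  A → A α₁ | ... | A α_m | β₁ | ... | β_n
is
  A  → β₁ A' | ... | β_n A'
  A' → α₁ A' | ... | α_m A' | ε

P → B a becomes P → B a P'
P → P P P becomes P' → P P P'
P → P P becomes P' → P P'
Add P' → ε

Productions for other non-terminals are unchanged:
  Y → a
  B → Y /

Resulting grammar:
P → B a P'
P' → P P P'
P' → P P'
P' → ε
Y → a
B → Y /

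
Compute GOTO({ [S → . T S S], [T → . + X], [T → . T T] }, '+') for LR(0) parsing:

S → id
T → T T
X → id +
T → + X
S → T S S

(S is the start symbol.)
GOTO(I, '+') = CLOSURE({ [A → αX.β] : [A → α.Xβ] ∈ I, X = '+' })

Items with dot before '+', with the dot advanced:
  [T → . + X] → [T → + . X]
Closure of the advanced items:
  [T → + . X] has the dot before X: add [X → . id +]

GOTO = { [T → + . X], [X → . id +] }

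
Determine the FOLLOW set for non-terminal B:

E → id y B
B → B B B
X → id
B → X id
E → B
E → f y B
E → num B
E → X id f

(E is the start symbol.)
{ $, 'id' }

To compute FOLLOW(B), find every occurrence of B on a right-hand side N → α B β: add FIRST(β) \ {ε}, and if β is empty or nullable also add FOLLOW(N). Iterate to a fixed point.

In E → id y B: B is at the end, add FOLLOW(E)
In B → B B B: B is followed by B B, add FIRST(B B) \ {ε} = { 'id' }
In B → B B B: B is followed by B, add FIRST(B) \ {ε} = { 'id' }
In B → B B B: B is at the end; this adds FOLLOW(B) to itself — nothing new
In E → B: B is at the end, add FOLLOW(E)
In E → f y B: B is at the end, add FOLLOW(E)
In E → num B: B is at the end, add FOLLOW(E)

The FOLLOW sets referred to above (computed the same way, to a fixed point):
  FOLLOW(E) = { $ }

Taking the union: FOLLOW(B) = { $, 'id' }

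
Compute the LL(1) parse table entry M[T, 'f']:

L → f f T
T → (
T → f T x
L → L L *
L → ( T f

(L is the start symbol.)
To find M[T, 'f'], we find productions for T where 'f' is in the predict set (PREDICT(N → α) = (FIRST(α) \ {ε}) ∪ (FOLLOW(N) if α ⇒* ε)).

T → (: PREDICT = { '(' }
T → f T x: PREDICT = { 'f' }
  'f' is in predict set, so this production goes in M[T, 'f']

M[T, 'f'] = T → f T x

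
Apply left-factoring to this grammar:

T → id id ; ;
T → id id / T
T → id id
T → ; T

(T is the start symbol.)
T → id id T'
T' → ; ;
T' → / T
T' → ε
T → ; T

Left-factoring transforms A → αβ₁ | αβ₂ into A → αA' and A' → β₁ | β₂
(α is the longest common prefix among the alternatives). Repeat until
no nonterminal has two alternatives with a common prefix.

Round 1: T has alternatives sharing prefix 'id id'. Introduce T': T → id id T'
  Add: T' → ; ;
  Add: T' → / T
  Add: T' → ε

No remaining common prefixes — done.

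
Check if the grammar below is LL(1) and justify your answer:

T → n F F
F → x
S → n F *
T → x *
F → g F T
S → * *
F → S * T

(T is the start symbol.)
A grammar is LL(1) if for each non-terminal N with multiple productions, the predict sets of those productions are pairwise disjoint, where PREDICT(N → α) = (FIRST(α) \ {ε}) ∪ (FOLLOW(N) if α ⇒* ε).

Relevant sets:
  FIRST(S) = { '*', 'n' }

For T:
  PREDICT(T → n F F) = { 'n' }
  PREDICT(T → x '*') = { 'x' }
For F:
  PREDICT(F → x) = { 'x' }
  PREDICT(F → g F T) = { 'g' }
  PREDICT(F → S '*' T) = { '*', 'n' }
For S:
  PREDICT(S → n F '*') = { 'n' }
  PREDICT(S → '*' '*') = { '*' }

All predict sets are disjoint. The grammar IS LL(1).

Answer: Yes, the grammar is LL(1).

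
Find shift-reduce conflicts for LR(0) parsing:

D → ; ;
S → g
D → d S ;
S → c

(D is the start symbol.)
No shift-reduce conflicts

A shift-reduce conflict occurs when an LR(0) state has both:
  - a complete (reduce) item [A → α .] (dot at the end), and
  - a shift item [B → β . c γ] (dot before a terminal).

Augment with D' → D and build the canonical LR(0) collection (I0 = CLOSURE({[D' → . D]}), then GOTO on every symbol after a dot until no new states appear). It has 9 states:
  I0: { [D → . ; ;], [D → . d S ;], [D' → . D] }  — shift
  I1: { [D → ; . ;] }  — shift
  I2: { [D' → D .] }  — accept
  I3: { [D → d . S ;], [S → . c], [S → . g] }  — shift
  I4: { [D → d S . ;] }  — shift
  I5: { [S → c .] }  — reduce
  I6: { [S → g .] }  — reduce
  I7: { [D → d S ; .] }  — reduce
  I8: { [D → ; ; .] }  — reduce

No state contains both a complete item and a shift item.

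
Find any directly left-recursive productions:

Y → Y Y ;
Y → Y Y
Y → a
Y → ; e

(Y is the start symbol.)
Y → Y Y ;: LEFT RECURSIVE (starts with Y)
Y → Y Y: LEFT RECURSIVE (starts with Y)
Y → a: starts with a
Y → ; e: starts with ';'

The grammar has direct left recursion on: Y.

Answer: Yes, Y is left-recursive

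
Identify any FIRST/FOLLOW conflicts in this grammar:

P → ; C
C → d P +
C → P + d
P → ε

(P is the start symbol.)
No FIRST/FOLLOW conflicts.

Nullable non-terminals: P.

P: nullable alternative(s) P → ε; FOLLOW(P) = { $, '+' }
  P → ; C: FIRST \ {ε} = { ';' } — disjoint from FOLLOW(P)
  P → ε: FIRST \ {ε} = { } — this is the only nullable alternative, skip

C has no nullable alternative, so no FIRST/FOLLOW check is needed there.

No FIRST/FOLLOW conflicts found.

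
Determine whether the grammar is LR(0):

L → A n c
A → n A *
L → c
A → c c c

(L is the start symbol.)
No. Shift-reduce conflict between [L → c .] and [A → c . c c]

A grammar is LR(0) if no state in the canonical LR(0) collection has:
  - both a shift item (dot before a terminal) and a complete item (shift-reduce conflict), or
  - two or more complete items (reduce-reduce conflict; the accept item [L' → L .] counts as a complete item here).

Augment with L' → L and build the canonical LR(0) collection (I0 = CLOSURE({[L' → . L]}), then GOTO on every symbol after a dot until no new states appear). It has 12 states:
  I0: { [A → . c c c], [A → . n A *], [L → . A n c], [L → . c], [L' → . L] }  — shift
  I1: { [L → A . n c] }  — shift
  I2: { [L' → L .] }  — accept
  I3: { [A → c . c c], [L → c .] }  — shift, reduce
  I4: { [A → . c c c], [A → . n A *], [A → n . A *] }  — shift
  I5: { [A → n A . *] }  — shift
  I6: { [A → c . c c] }  — shift
  I7: { [A → c c . c] }  — shift
  I8: { [A → c c c .] }  — reduce
  I9: { [A → n A * .] }  — reduce
  I10: { [L → A n . c] }  — shift
  I11: { [L → A n c .] }  — reduce

Conflict in state I3:
  Shift-reduce conflict between [L → c .] and [A → c . c c]
So the grammar is NOT LR(0).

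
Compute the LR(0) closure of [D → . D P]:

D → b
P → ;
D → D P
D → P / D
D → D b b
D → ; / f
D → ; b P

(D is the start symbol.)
To compute CLOSURE, for each item [A → α.Bβ] where B is a non-terminal, add [B → .γ] for all productions B → γ; repeat for the newly added items until nothing changes.

Start with: [D → . D P]
  [D → . D P] has the dot before D: add [D → . b], [D → . P / D], [D → . D b b], [D → . ; / f], [D → . ; b P]
  [D → . P / D] has the dot before P: add [P → . ;]
No further items can be added.

CLOSURE = { [D → . ; / f], [D → . ; b P], [D → . D P], [D → . D b b], [D → . P / D], [D → . b], [P → . ;] }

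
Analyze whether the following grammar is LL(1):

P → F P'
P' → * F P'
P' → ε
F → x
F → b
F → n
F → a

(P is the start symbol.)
Yes, the grammar is LL(1).

Relevant sets:
  FOLLOW(P') = { $ }

For P':
  PREDICT(P' → '*' F P') = { '*' }
  PREDICT(P' → ε) = { $ }
For F:
  PREDICT(F → x) = { 'x' }
  PREDICT(F → b) = { 'b' }
  PREDICT(F → n) = { 'n' }
  PREDICT(F → a) = { 'a' }
P has a single production, so nothing to check there.

All predict sets are disjoint. The grammar IS LL(1).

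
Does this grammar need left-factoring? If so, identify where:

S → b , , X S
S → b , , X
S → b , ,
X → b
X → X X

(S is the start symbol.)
Yes, S has productions with common prefix 'b , ,'

Left-factoring is needed when two productions for the same non-terminal
share a common prefix on the right-hand side.

Productions for S:
  S → b , , X S
  S → b , , X
  S → b , ,
Productions for X:
  X → b
  X → X X

Found common prefix 'b , ,' in productions for S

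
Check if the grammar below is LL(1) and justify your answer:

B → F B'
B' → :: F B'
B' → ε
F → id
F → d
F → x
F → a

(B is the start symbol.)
A grammar is LL(1) if for each non-terminal N with multiple productions, the predict sets of those productions are pairwise disjoint, where PREDICT(N → α) = (FIRST(α) \ {ε}) ∪ (FOLLOW(N) if α ⇒* ε).

Relevant sets:
  FOLLOW(B') = { $ }

For B':
  PREDICT(B' → :: F B') = { '::' }
  PREDICT(B' → ε) = { $ }
For F:
  PREDICT(F → id) = { 'id' }
  PREDICT(F → d) = { 'd' }
  PREDICT(F → x) = { 'x' }
  PREDICT(F → a) = { 'a' }
B has a single production, so nothing to check there.

All predict sets are disjoint. The grammar IS LL(1).

Answer: Yes, the grammar is LL(1).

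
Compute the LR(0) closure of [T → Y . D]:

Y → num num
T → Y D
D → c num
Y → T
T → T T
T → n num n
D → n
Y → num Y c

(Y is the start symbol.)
Start with: [T → Y . D]
  [T → Y . D] has the dot before D: add [D → . c num], [D → . n]
No further items can be added.

CLOSURE = { [D → . c num], [D → . n], [T → Y . D] }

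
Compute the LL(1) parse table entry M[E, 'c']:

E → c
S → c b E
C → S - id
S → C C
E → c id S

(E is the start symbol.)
To find M[E, 'c'], we find productions for E where 'c' is in the predict set (PREDICT(N → α) = (FIRST(α) \ {ε}) ∪ (FOLLOW(N) if α ⇒* ε)).

E → c: PREDICT = { 'c' }
  'c' is in predict set, so this production goes in M[E, 'c']
E → c id S: PREDICT = { 'c' }
  'c' is in predict set, so this production goes in M[E, 'c']

M[E, 'c'] = E → c, E → c id S  (a multiply-defined cell — the grammar is not LL(1))

Answer: E → c, E → c id S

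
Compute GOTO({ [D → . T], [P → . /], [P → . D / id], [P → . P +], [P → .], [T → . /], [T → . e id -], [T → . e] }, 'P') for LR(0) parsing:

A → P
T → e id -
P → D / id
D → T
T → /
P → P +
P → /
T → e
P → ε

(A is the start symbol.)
{ [P → P . +] }

GOTO(I, 'P') = CLOSURE({ [A → αX.β] : [A → α.Xβ] ∈ I, X = 'P' })

Items with dot before 'P', with the dot advanced:
  [P → . P +] → [P → P . +]
Closure adds nothing (no advanced item has the dot before a non-terminal).

GOTO = { [P → P . +] }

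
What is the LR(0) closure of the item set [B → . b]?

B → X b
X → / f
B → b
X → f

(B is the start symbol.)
{ [B → . b] }

Start with: [B → . b]
The dot precedes the terminal b, so nothing is added.

CLOSURE = { [B → . b] }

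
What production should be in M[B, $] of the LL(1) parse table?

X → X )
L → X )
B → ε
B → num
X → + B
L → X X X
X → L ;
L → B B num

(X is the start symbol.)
B → ε

To find M[B, $], we find productions for B where $ is in the predict set (PREDICT(N → α) = (FIRST(α) \ {ε}) ∪ (FOLLOW(N) if α ⇒* ε)).

Relevant sets:
  FOLLOW(B) = { $, ')', '+', ';', 'num' }

B → ε: PREDICT = { $, ')', '+', ';', 'num' }
  $ is in predict set, so this production goes in M[B, $]
B → num: PREDICT = { 'num' }

M[B, $] = B → ε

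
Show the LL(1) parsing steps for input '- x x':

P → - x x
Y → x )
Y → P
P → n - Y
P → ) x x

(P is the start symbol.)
LL(1) parsing maintains a stack (initially the start symbol over $) and the input. At each step: if the stack top is a terminal, match it against the current input token; if it is a non-terminal N, replace it with the RHS of M[N, lookahead] (the unique production whose predict set contains the lookahead).

Stack is shown with the top on the left.

Stack    Input    Action
------------------------
P $      - x x $  output P → - x x
- x x $  - x x $  match '-'
x x $    x x $    match 'x'
x $      x $      match 'x'
$        $        accept

The string is accepted.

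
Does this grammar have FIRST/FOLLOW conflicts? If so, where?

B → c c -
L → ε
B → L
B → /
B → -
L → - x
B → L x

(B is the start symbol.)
A FIRST/FOLLOW conflict occurs when a non-terminal N has a nullable alternative N → β (β ⇒* ε) and another alternative N → α with FIRST(α) ∩ FOLLOW(N) ≠ ∅: on such a lookahead the parser cannot decide between expanding α and letting N vanish via β.

Nullable non-terminals: B, L.
FIRST sets used below: FIRST(L) = { '-', ε }

B: nullable alternative(s) B → L; FOLLOW(B) = { $ }
  B → c c -: FIRST \ {ε} = { 'c' } — disjoint from FOLLOW(B)
  B → L: FIRST \ {ε} = { '-' } — this is the only nullable alternative, skip
  B → /: FIRST \ {ε} = { '/' } — disjoint from FOLLOW(B)
  B → -: FIRST \ {ε} = { '-' } — disjoint from FOLLOW(B)
  B → L x: FIRST \ {ε} = { '-', 'x' } — disjoint from FOLLOW(B)

L: nullable alternative(s) L → ε; FOLLOW(L) = { $, 'x' }
  L → ε: FIRST \ {ε} = { } — this is the only nullable alternative, skip
  L → - x: FIRST \ {ε} = { '-' } — disjoint from FOLLOW(L)

No FIRST/FOLLOW conflicts found.

Answer: No FIRST/FOLLOW conflicts.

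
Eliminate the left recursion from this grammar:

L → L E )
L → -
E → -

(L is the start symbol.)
L is directly left-recursive. The standard transformation for
  A → A α₁ | ... | A α_m | β₁ | ... | β_n
is
  A  → β₁ A' | ... | β_n A'
  A' → α₁ A' | ... | α_m A' | ε

L → - becomes L → - L'
L → L E ) becomes L' → E ) L'
Add L' → ε

Productions for other non-terminals are unchanged:
  E → -

Resulting grammar:
L → - L'
L' → E ) L'
L' → ε
E → -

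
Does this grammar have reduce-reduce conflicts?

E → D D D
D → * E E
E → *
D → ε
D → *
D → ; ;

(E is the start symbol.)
Yes — I1: [D → .] vs [D → * .]; I5: [D → .] vs [D → * .]

Augment with E' → E and build the canonical LR(0) collection (I0 = CLOSURE({[E' → . E]}), then GOTO on every symbol after a dot until no new states appear). It has 11 states:
  I0: { [D → . * E E], [D → . *], [D → . ; ;], [D → .], [E → . *], [E → . D D D], [E' → . E] }  — shift, reduce
  I1: { [D → * . E E], [D → * .], [D → . * E E], [D → . *], [D → . ; ;], [D → .], [E → * .], [E → . *], [E → . D D D] }  — shift, 3 reduces
  I2: { [D → ; . ;] }  — shift
  I3: { [D → . * E E], [D → . *], [D → . ; ;], [D → .], [E → D . D D] }  — shift, reduce
  I4: { [E' → E .] }  — accept
  I5: { [D → * . E E], [D → * .], [D → . * E E], [D → . *], [D → . ; ;], [D → .], [E → . *], [E → . D D D] }  — shift, 2 reduces
  I6: { [D → . * E E], [D → . *], [D → . ; ;], [D → .], [E → D D . D] }  — shift, reduce
  I7: { [E → D D D .] }  — reduce
  I8: { [D → * E . E], [D → . * E E], [D → . *], [D → . ; ;], [D → .], [E → . *], [E → . D D D] }  — shift, reduce
  I9: { [D → * E E .] }  — reduce
  I10: { [D → ; ; .] }  — reduce

I1 contains complete items [D → .], [D → * .], [E → * .] — reduce-reduce conflict.
I5 contains complete items [D → .], [D → * .] — reduce-reduce conflict.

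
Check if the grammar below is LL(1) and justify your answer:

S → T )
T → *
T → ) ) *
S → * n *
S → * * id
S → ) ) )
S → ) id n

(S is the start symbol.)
No. Predict set conflict for S: { '*' }

A grammar is LL(1) if for each non-terminal N with multiple productions, the predict sets of those productions are pairwise disjoint, where PREDICT(N → α) = (FIRST(α) \ {ε}) ∪ (FOLLOW(N) if α ⇒* ε).

Relevant sets:
  FIRST(T) = { ')', '*' }

For S:
  PREDICT(S → T ')') = { ')', '*' }
  PREDICT(S → '*' n '*') = { '*' }
  PREDICT(S → '*' '*' id) = { '*' }
  PREDICT(S → ')' ')' ')') = { ')' }
  PREDICT(S → ')' id n) = { ')' }
For T:
  PREDICT(T → '*') = { '*' }
  PREDICT(T → ')' ')' '*') = { ')' }

Conflict found: Predict set conflict for S: { '*' }
The grammar is NOT LL(1).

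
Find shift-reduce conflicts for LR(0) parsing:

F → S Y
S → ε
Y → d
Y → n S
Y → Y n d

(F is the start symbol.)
Yes — I3: [F → S Y .] vs [Y → Y . n d]

Augment with F' → F and build the canonical LR(0) collection (I0 = CLOSURE({[F' → . F]}), then GOTO on every symbol after a dot until no new states appear). It has 9 states:
  I0: { [F → . S Y], [F' → . F], [S → .] }  — reduce
  I1: { [F' → F .] }  — accept
  I2: { [F → S . Y], [Y → . Y n d], [Y → . d], [Y → . n S] }  — shift
  I3: { [F → S Y .], [Y → Y . n d] }  — shift, reduce
  I4: { [Y → d .] }  — reduce
  I5: { [S → .], [Y → n . S] }  — reduce
  I6: { [Y → n S .] }  — reduce
  I7: { [Y → Y n . d] }  — shift
  I8: { [Y → Y n d .] }  — reduce

I3 contains reduce item [F → S Y .] and shift item [Y → Y . n d] — shift-reduce conflict.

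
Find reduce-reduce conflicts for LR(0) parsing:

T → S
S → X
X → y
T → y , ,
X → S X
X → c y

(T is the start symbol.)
Augment with T' → T and build the canonical LR(0) collection (I0 = CLOSURE({[T' → . T]}), then GOTO on every symbol after a dot until no new states appear). It has 12 states:
  I0: { [S → . X], [T → . S], [T → . y , ,], [T' → . T], [X → . S X], [X → . c y], [X → . y] }  — shift
  I1: { [S → . X], [T → S .], [X → . S X], [X → . c y], [X → . y], [X → S . X] }  — shift, reduce
  I2: { [T' → T .] }  — accept
  I3: { [S → X .] }  — reduce
  I4: { [X → c . y] }  — shift
  I5: { [T → y . , ,], [X → y .] }  — shift, reduce
  I6: { [T → y , . ,] }  — shift
  I7: { [T → y , , .] }  — reduce
  I8: { [X → c y .] }  — reduce
  I9: { [S → . X], [X → . S X], [X → . c y], [X → . y], [X → S . X] }  — shift
  I10: { [S → X .], [X → S X .] }  — 2 reduces
  I11: { [X → y .] }  — reduce

I10 contains complete items [S → X .], [X → S X .] — reduce-reduce conflict.

Answer: Yes — I10: [S → X .] vs [X → S X .]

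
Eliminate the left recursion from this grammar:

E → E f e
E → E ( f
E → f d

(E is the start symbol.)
E is directly left-recursive. The standard transformation for
  A → A α₁ | ... | A α_m | β₁ | ... | β_n
is
  A  → β₁ A' | ... | β_n A'
  A' → α₁ A' | ... | α_m A' | ε

E → f d becomes E → f d E'
E → E f e becomes E' → f e E'
E → E ( f becomes E' → ( f E'
Add E' → ε

Resulting grammar:
E → f d E'
E' → f e E'
E' → ( f E'
E' → ε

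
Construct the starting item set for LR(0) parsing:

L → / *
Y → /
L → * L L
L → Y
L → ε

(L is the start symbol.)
{ [L → . * L L], [L → . / *], [L → . Y], [L → .], [L' → . L], [Y → . /] }

First, augment the grammar with L' → L
I₀ = CLOSURE({ [L' → . L] }):
  [L' → . L] has the dot before L: add [L → . / *], [L → . * L L], [L → . Y], [L → .]
  [L → . Y] has the dot before Y: add [Y → . /]
No further items can be added.

I₀ = { [L → . * L L], [L → . / *], [L → . Y], [L → .], [L' → . L], [Y → . /] }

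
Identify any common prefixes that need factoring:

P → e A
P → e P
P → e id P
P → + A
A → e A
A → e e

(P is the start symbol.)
Yes, P has productions with common prefix 'e'; A has productions with common prefix 'e'

Left-factoring is needed when two productions for the same non-terminal
share a common prefix on the right-hand side.

Productions for P:
  P → e A
  P → e P
  P → e id P
  P → + A
Productions for A:
  A → e A
  A → e e

Found common prefix 'e' in productions for P
Found common prefix 'e' in productions for A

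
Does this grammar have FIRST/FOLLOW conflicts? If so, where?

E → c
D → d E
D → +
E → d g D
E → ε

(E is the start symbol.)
No FIRST/FOLLOW conflicts.

A FIRST/FOLLOW conflict occurs when a non-terminal N has a nullable alternative N → β (β ⇒* ε) and another alternative N → α with FIRST(α) ∩ FOLLOW(N) ≠ ∅: on such a lookahead the parser cannot decide between expanding α and letting N vanish via β.

Nullable non-terminals: E.

E: nullable alternative(s) E → ε; FOLLOW(E) = { $ }
  E → c: FIRST \ {ε} = { 'c' } — disjoint from FOLLOW(E)
  E → d g D: FIRST \ {ε} = { 'd' } — disjoint from FOLLOW(E)
  E → ε: FIRST \ {ε} = { } — this is the only nullable alternative, skip

D has no nullable alternative, so no FIRST/FOLLOW check is needed there.

No FIRST/FOLLOW conflicts found.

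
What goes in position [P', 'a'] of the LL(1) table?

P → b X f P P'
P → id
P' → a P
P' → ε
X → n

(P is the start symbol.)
P' → a P, P' → ε

To find M[P', 'a'], we find productions for P' where 'a' is in the predict set (PREDICT(N → α) = (FIRST(α) \ {ε}) ∪ (FOLLOW(N) if α ⇒* ε)).

Relevant sets:
  FOLLOW(P') = { $, 'a' }

P' → a P: PREDICT = { 'a' }
  'a' is in predict set, so this production goes in M[P', 'a']
P' → ε: PREDICT = { $, 'a' }
  'a' is in predict set, so this production goes in M[P', 'a']

M[P', 'a'] = P' → a P, P' → ε  (a multiply-defined cell — the grammar is not LL(1))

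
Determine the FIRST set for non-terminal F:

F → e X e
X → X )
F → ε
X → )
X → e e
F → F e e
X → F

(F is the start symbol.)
To compute FIRST(F), examine every production with F on the left-hand side, reading each right-hand side left to right until a non-nullable symbol is reached.

From F → e X e:
  - e is a terminal: add 'e' and stop
From F → ε:
  - ε-production, so ε ∈ FIRST(F)
From F → F e e:
  - F is the symbol being defined: contributes nothing new
    F is nullable, so continue to the next symbol
  - e is a terminal: add 'e' and stop

Collecting: FIRST(F) = { 'e', ε }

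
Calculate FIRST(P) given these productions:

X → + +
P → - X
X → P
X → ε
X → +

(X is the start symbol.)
To compute FIRST(P), examine every production with P on the left-hand side, reading each right-hand side left to right until a non-nullable symbol is reached.

From P → - X:
  - '-' is a terminal: add '-' and stop

Collecting: FIRST(P) = { '-' }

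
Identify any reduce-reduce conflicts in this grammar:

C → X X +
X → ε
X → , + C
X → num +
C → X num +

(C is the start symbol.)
A reduce-reduce conflict occurs when an LR(0) state has two complete items [A → α .] and [B → β .] — both call for a reduction, and with no lookahead the parser cannot choose between them.

Augment with C' → C and build the canonical LR(0) collection (I0 = CLOSURE({[C' → . C]}), then GOTO on every symbol after a dot until no new states appear). It has 12 states:
  I0: { [C → . X X +], [C → . X num +], [C' → . C], [X → . , + C], [X → . num +], [X → .] }  — shift, reduce
  I1: { [X → , . + C] }  — shift
  I2: { [C' → C .] }  — accept
  I3: { [C → X . X +], [C → X . num +], [X → . , + C], [X → . num +], [X → .] }  — shift, reduce
  I4: { [X → num . +] }  — shift
  I5: { [X → num + .] }  — reduce
  I6: { [C → X X . +] }  — shift
  I7: { [C → X num . +], [X → num . +] }  — shift
  I8: { [C → X num + .], [X → num + .] }  — 2 reduces
  I9: { [C → X X + .] }  — reduce
  I10: { [C → . X X +], [C → . X num +], [X → , + . C], [X → . , + C], [X → . num +], [X → .] }  — shift, reduce
  I11: { [X → , + C .] }  — reduce

I8 contains complete items [C → X num + .], [X → num + .] — reduce-reduce conflict.

Answer: Yes — I8: [C → X num + .] vs [X → num + .]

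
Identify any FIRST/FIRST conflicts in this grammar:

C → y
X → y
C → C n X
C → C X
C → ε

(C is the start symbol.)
A FIRST/FIRST conflict occurs when two productions N → α and N → β for the same non-terminal have FIRST(α) ∩ FIRST(β) ≠ ∅ (with ε ∈ FIRST of a nullable right-hand side, so two nullable alternatives also conflict).

FIRST sets of the non-terminals at (or reachable through a nullable prefix from) the front of some alternative:
  FIRST(C) = { 'n', 'y', ε }
  FIRST(X) = { 'y' }

Productions for C:
  C → y: FIRST = { 'y' }
  C → C n X: FIRST = { 'n', 'y' }
  C → C X: FIRST = { 'n', 'y' }
  C → ε: FIRST = { ε }
X has only one production, so no FIRST/FIRST conflict is possible there.

Conflict for C: C → y and C → C n X
  Overlap: { 'y' }
Conflict for C: C → y and C → C X
  Overlap: { 'y' }
Conflict for C: C → C n X and C → C X
  Overlap: { 'n', 'y' }

Answer: Yes. C → y / C → C n X on { 'y' }; C → y / C → C X on { 'y' }; C → C n X / C → C X on { 'n', 'y' }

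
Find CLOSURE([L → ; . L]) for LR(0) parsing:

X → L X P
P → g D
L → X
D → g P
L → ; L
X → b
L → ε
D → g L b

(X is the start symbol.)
{ [L → . ; L], [L → . X], [L → .], [L → ; . L], [X → . L X P], [X → . b] }

To compute CLOSURE, for each item [A → α.Bβ] where B is a non-terminal, add [B → .γ] for all productions B → γ; repeat for the newly added items until nothing changes.

Start with: [L → ; . L]
  [L → ; . L] has the dot before L: add [L → . X], [L → . ; L], [L → .]
  [L → . X] has the dot before X: add [X → . L X P], [X → . b]
No further items can be added.

CLOSURE = { [L → . ; L], [L → . X], [L → .], [L → ; . L], [X → . L X P], [X → . b] }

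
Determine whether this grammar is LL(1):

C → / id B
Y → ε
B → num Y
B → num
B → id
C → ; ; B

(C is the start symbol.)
No. Predict set conflict for B: { 'num' }

For C:
  PREDICT(C → '/' id B) = { '/' }
  PREDICT(C → ';' ';' B) = { ';' }
For B:
  PREDICT(B → num Y) = { 'num' }
  PREDICT(B → num) = { 'num' }
  PREDICT(B → id) = { 'id' }
Y has a single production, so nothing to check there.

Conflict found: Predict set conflict for B: { 'num' }
The grammar is NOT LL(1).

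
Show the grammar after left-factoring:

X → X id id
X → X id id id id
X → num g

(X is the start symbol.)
X → X id id X'
X' → ε
X' → id id
X → num g

Left-factoring transforms A → αβ₁ | αβ₂ into A → αA' and A' → β₁ | β₂
(α is the longest common prefix among the alternatives). Repeat until
no nonterminal has two alternatives with a common prefix.

Round 1: X has alternatives sharing prefix 'X id id'. Introduce X': X → X id id X'
  Add: X' → ε
  Add: X' → id id

No remaining common prefixes — done.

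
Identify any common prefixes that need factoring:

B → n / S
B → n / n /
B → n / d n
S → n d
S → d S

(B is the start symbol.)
Left-factoring is needed when two productions for the same non-terminal
share a common prefix on the right-hand side.

Productions for B:
  B → n / S
  B → n / n /
  B → n / d n
Productions for S:
  S → n d
  S → d S

Found common prefix 'n /' in productions for B

Answer: Yes, B has productions with common prefix 'n /'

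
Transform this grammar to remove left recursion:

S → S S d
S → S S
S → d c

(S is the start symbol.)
S is directly left-recursive. The standard transformation for
  A → A α₁ | ... | A α_m | β₁ | ... | β_n
is
  A  → β₁ A' | ... | β_n A'
  A' → α₁ A' | ... | α_m A' | ε

S → d c becomes S → d c S'
S → S S d becomes S' → S d S'
S → S S becomes S' → S S'
Add S' → ε

Resulting grammar:
S → d c S'
S' → S d S'
S' → S S'
S' → ε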